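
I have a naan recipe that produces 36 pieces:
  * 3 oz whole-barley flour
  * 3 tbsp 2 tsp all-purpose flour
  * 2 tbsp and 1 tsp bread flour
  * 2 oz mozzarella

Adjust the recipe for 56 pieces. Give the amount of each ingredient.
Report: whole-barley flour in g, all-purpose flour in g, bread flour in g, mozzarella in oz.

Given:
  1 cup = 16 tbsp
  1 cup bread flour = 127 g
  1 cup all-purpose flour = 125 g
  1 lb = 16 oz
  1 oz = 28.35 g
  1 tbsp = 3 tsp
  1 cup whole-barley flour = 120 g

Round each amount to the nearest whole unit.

Scaling factor: 56/36 = 14/9.
whole-barley flour: 3 oz × 14/9 × 28.35 g/oz ≈ 132 g
all-purpose flour: (3 tbsp + 2 tsp = 11/3 tbsp) × 14/9 ÷ 16 tbsp/cup × 125 g/cup ≈ 45 g
bread flour: (2 tbsp + 1 tsp = 7/3 tbsp) × 14/9 ÷ 16 tbsp/cup × 127 g/cup ≈ 29 g
mozzarella: 2 oz × 14/9 ≈ 3 oz

whole-barley flour: 132 g; all-purpose flour: 45 g; bread flour: 29 g; mozzarella: 3 oz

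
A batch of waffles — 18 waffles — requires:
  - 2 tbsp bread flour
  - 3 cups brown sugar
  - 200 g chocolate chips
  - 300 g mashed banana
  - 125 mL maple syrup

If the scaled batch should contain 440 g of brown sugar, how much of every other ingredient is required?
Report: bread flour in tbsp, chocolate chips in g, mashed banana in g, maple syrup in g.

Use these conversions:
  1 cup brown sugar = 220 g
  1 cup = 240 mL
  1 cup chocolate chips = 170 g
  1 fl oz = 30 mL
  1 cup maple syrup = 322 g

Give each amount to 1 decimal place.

The original recipe has 660 g of brown sugar, so the scaling factor is 440 ÷ 660 = 2/3.
bread flour: 2 tbsp × 2/3 ≈ 1.3 tbsp
chocolate chips: 200 g × 2/3 ≈ 133.3 g
mashed banana: 300 g × 2/3 = 200.0 g
maple syrup: 125 mL × 2/3 ÷ 240 mL/cup × 322 g/cup ≈ 111.8 g

bread flour: 1.3 tbsp; chocolate chips: 133.3 g; mashed banana: 200.0 g; maple syrup: 111.8 g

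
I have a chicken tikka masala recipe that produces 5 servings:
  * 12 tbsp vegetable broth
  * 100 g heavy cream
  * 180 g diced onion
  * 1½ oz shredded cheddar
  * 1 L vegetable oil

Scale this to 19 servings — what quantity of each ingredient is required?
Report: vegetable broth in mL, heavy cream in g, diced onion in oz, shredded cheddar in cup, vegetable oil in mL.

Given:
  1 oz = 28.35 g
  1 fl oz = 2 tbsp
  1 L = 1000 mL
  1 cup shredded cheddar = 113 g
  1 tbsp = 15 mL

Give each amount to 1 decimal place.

Scaling factor: 19/5 = 3.8.
vegetable broth: 12 tbsp × 19/5 × 15 mL/tbsp = 684.0 mL
heavy cream: 100 g × 19/5 = 380.0 g
diced onion: 180 g × 19/5 ÷ 28.35 g/oz ≈ 24.1 oz
shredded cheddar: 1.5 oz × 19/5 × 28.35 g/oz ÷ 113 g/cup ≈ 1.4 cup
vegetable oil: 1 L × 19/5 × 1000 mL/L = 3800.0 mL

vegetable broth: 684.0 mL; heavy cream: 380.0 g; diced onion: 24.1 oz; shredded cheddar: 1.4 cup; vegetable oil: 3800.0 mL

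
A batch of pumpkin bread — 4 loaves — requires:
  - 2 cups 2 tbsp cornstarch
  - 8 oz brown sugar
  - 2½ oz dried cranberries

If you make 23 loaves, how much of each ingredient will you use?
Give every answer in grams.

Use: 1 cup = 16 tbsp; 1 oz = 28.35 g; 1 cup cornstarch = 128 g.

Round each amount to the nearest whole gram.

cornstarch: 1564 g; brown sugar: 1304 g; dried cranberries: 408 g

Scaling factor: 23/4 = 5.75.
cornstarch: (2 cup + 2 tbsp = 2.125 cup) × 23/4 × 128 g/cup = 1564 g
brown sugar: 8 oz × 23/4 × 28.35 g/oz ≈ 1304 g
dried cranberries: 2.5 oz × 23/4 × 28.35 g/oz ≈ 408 g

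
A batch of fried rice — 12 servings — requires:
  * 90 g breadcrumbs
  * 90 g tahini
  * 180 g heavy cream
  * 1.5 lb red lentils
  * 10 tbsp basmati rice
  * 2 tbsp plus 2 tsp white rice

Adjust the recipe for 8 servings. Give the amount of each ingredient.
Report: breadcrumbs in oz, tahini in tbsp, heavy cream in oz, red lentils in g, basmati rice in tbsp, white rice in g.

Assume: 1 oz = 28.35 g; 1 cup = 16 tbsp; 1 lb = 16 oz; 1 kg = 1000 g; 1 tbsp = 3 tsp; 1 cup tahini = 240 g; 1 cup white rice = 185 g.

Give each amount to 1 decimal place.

breadcrumbs: 2.1 oz; tahini: 4.0 tbsp; heavy cream: 4.2 oz; red lentils: 453.6 g; basmati rice: 6.7 tbsp; white rice: 20.6 g

Scaling factor: 8/12 = 2/3.
breadcrumbs: 90 g × 2/3 ÷ 28.35 g/oz ≈ 2.1 oz
tahini: 90 g × 2/3 ÷ 240 g/cup × 16 tbsp/cup = 4.0 tbsp
heavy cream: 180 g × 2/3 ÷ 28.35 g/oz ≈ 4.2 oz
red lentils: 1.5 lb × 2/3 × 16 oz/lb × 28.35 g/oz = 453.6 g
basmati rice: 10 tbsp × 2/3 ≈ 6.7 tbsp
white rice: (2 tbsp + 2 tsp = 8/3 tbsp) × 2/3 ÷ 16 tbsp/cup × 185 g/cup ≈ 20.6 g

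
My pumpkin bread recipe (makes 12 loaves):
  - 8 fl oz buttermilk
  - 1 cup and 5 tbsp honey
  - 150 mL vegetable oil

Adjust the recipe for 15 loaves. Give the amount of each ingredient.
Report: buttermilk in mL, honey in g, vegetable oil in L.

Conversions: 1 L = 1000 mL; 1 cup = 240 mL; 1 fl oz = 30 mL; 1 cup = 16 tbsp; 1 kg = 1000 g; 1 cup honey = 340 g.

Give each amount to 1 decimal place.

Scaling factor: 15/12 = 5/4 = 1.25.
buttermilk: 8 fl oz × 5/4 × 30 mL/fl oz = 300.0 mL
honey: (1 cup + 5 tbsp = 1.3125 cup) × 5/4 × 340 g/cup ≈ 557.8 g
vegetable oil: 150 mL × 5/4 ÷ 1000 mL/L ≈ 0.2 L

buttermilk: 300.0 mL; honey: 557.8 g; vegetable oil: 0.2 L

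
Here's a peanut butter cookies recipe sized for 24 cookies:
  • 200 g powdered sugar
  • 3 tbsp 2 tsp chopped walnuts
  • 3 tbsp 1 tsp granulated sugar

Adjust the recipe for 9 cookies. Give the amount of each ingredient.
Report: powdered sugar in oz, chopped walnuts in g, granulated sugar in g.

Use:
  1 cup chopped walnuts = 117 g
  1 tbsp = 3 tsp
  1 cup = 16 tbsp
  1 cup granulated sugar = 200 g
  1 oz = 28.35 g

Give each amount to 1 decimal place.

Scaling factor: 9/24 = 3/8 = 0.375.
powdered sugar: 200 g × 3/8 ÷ 28.35 g/oz ≈ 2.6 oz
chopped walnuts: (3 tbsp + 2 tsp = 11/3 tbsp) × 3/8 ÷ 16 tbsp/cup × 117 g/cup ≈ 10.1 g
granulated sugar: (3 tbsp + 1 tsp = 10/3 tbsp) × 3/8 ÷ 16 tbsp/cup × 200 g/cup ≈ 15.6 g

powdered sugar: 2.6 oz; chopped walnuts: 10.1 g; granulated sugar: 15.6 g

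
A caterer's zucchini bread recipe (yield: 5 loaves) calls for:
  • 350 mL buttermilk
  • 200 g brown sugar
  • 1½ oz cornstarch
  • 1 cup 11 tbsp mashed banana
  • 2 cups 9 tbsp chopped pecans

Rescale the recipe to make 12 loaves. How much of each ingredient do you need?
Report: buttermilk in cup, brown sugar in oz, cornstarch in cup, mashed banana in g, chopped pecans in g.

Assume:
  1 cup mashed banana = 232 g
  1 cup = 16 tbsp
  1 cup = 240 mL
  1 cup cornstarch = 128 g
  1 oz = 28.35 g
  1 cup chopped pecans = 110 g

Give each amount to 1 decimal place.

buttermilk: 3.5 cup; brown sugar: 16.9 oz; cornstarch: 0.8 cup; mashed banana: 939.6 g; chopped pecans: 676.5 g

Scaling factor: 12/5 = 2.4.
buttermilk: 350 mL × 12/5 ÷ 240 mL/cup = 3.5 cup
brown sugar: 200 g × 12/5 ÷ 28.35 g/oz ≈ 16.9 oz
cornstarch: 1.5 oz × 12/5 × 28.35 g/oz ÷ 128 g/cup ≈ 0.8 cup
mashed banana: (1 cup + 11 tbsp = 1.6875 cup) × 12/5 × 232 g/cup = 939.6 g
chopped pecans: (2 cup + 9 tbsp = 2.5625 cup) × 12/5 × 110 g/cup = 676.5 g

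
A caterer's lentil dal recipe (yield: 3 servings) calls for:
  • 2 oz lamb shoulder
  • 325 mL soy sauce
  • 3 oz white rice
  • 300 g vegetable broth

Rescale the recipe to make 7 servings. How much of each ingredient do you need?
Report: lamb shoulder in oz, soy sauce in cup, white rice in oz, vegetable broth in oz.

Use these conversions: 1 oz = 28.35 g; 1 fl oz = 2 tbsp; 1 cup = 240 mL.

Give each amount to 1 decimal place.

Scaling factor: 7/3.
lamb shoulder: 2 oz × 7/3 ≈ 4.7 oz
soy sauce: 325 mL × 7/3 ÷ 240 mL/cup ≈ 3.2 cup
white rice: 3 oz × 7/3 = 7.0 oz
vegetable broth: 300 g × 7/3 ÷ 28.35 g/oz ≈ 24.7 oz

lamb shoulder: 4.7 oz; soy sauce: 3.2 cup; white rice: 7.0 oz; vegetable broth: 24.7 oz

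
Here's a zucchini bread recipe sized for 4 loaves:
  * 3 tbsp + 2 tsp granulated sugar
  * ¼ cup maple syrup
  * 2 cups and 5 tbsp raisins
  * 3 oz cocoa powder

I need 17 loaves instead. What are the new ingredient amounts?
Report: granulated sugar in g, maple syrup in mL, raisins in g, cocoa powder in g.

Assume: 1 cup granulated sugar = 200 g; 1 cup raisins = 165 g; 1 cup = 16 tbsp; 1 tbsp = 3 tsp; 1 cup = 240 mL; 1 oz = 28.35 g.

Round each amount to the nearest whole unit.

granulated sugar: 195 g; maple syrup: 255 mL; raisins: 1622 g; cocoa powder: 361 g

Scaling factor: 17/4 = 4.25.
granulated sugar: (3 tbsp + 2 tsp = 11/3 tbsp) × 17/4 ÷ 16 tbsp/cup × 200 g/cup ≈ 195 g
maple syrup: 0.25 cup × 17/4 × 240 mL/cup = 255 mL
raisins: (2 cup + 5 tbsp = 2.3125 cup) × 17/4 × 165 g/cup ≈ 1622 g
cocoa powder: 3 oz × 17/4 × 28.35 g/oz ≈ 361 g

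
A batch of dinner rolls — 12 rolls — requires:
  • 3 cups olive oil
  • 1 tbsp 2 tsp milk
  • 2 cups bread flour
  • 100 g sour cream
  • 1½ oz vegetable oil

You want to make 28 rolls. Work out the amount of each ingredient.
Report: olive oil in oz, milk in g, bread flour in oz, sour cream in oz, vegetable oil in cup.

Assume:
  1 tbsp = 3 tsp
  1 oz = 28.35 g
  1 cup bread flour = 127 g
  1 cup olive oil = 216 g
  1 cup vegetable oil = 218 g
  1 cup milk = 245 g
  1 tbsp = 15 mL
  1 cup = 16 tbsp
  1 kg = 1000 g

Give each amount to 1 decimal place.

Scaling factor: 28/12 = 7/3.
olive oil: 3 cup × 7/3 × 216 g/cup ÷ 28.35 g/oz ≈ 53.3 oz
milk: (1 tbsp + 2 tsp = 5/3 tbsp) × 7/3 ÷ 16 tbsp/cup × 245 g/cup ≈ 59.5 g
bread flour: 2 cup × 7/3 × 127 g/cup ÷ 28.35 g/oz ≈ 20.9 oz
sour cream: 100 g × 7/3 ÷ 28.35 g/oz ≈ 8.2 oz
vegetable oil: 1.5 oz × 7/3 × 28.35 g/oz ÷ 218 g/cup ≈ 0.5 cup

olive oil: 53.3 oz; milk: 59.5 g; bread flour: 20.9 oz; sour cream: 8.2 oz; vegetable oil: 0.5 cup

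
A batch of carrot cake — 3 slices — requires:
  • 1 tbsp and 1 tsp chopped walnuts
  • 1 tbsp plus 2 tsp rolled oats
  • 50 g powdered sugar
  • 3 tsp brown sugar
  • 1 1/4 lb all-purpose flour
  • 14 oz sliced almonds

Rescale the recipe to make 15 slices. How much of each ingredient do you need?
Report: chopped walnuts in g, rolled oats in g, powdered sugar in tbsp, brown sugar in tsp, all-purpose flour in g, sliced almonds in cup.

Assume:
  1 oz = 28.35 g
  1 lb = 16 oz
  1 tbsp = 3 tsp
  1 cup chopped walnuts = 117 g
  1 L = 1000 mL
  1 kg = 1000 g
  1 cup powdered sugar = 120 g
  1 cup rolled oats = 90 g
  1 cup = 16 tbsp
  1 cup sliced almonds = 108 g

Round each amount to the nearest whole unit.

chopped walnuts: 49 g; rolled oats: 47 g; powdered sugar: 33 tbsp; brown sugar: 15 tsp; all-purpose flour: 2835 g; sliced almonds: 18 cup

Scaling factor: 15/3 = 5.
chopped walnuts: (1 tbsp + 1 tsp = 4/3 tbsp) × 5 ÷ 16 tbsp/cup × 117 g/cup ≈ 49 g
rolled oats: (1 tbsp + 2 tsp = 5/3 tbsp) × 5 ÷ 16 tbsp/cup × 90 g/cup ≈ 47 g
powdered sugar: 50 g × 5 ÷ 120 g/cup × 16 tbsp/cup ≈ 33 tbsp
brown sugar: 3 tsp × 5 = 15 tsp
all-purpose flour: 1.25 lb × 5 × 16 oz/lb × 28.35 g/oz = 2835 g
sliced almonds: 14 oz × 5 × 28.35 g/oz ÷ 108 g/cup ≈ 18 cup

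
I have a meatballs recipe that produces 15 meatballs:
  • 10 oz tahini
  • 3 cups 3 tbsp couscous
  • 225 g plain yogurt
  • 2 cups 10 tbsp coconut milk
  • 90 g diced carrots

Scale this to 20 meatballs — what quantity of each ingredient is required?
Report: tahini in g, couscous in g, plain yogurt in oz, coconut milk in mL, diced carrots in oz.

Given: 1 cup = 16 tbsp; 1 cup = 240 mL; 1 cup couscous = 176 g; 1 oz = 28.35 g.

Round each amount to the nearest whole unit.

tahini: 378 g; couscous: 748 g; plain yogurt: 11 oz; coconut milk: 840 mL; diced carrots: 4 oz

Scaling factor: 20/15 = 4/3.
tahini: 10 oz × 4/3 × 28.35 g/oz = 378 g
couscous: (3 cup + 3 tbsp = 3.1875 cup) × 4/3 × 176 g/cup = 748 g
plain yogurt: 225 g × 4/3 ÷ 28.35 g/oz ≈ 11 oz
coconut milk: (2 cup + 10 tbsp = 2.625 cup) × 4/3 × 240 mL/cup = 840 mL
diced carrots: 90 g × 4/3 ÷ 28.35 g/oz ≈ 4 oz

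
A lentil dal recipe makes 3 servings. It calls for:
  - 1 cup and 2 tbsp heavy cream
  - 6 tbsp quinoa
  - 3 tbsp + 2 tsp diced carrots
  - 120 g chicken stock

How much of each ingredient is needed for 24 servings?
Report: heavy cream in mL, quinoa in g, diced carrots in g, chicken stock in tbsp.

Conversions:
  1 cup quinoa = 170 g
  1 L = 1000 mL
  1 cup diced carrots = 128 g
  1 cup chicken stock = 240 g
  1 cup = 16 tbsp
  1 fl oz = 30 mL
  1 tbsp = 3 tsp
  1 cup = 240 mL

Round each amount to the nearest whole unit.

heavy cream: 2160 mL; quinoa: 510 g; diced carrots: 235 g; chicken stock: 64 tbsp

Scaling factor: 24/3 = 8.
heavy cream: (1 cup + 2 tbsp = 1.125 cup) × 8 × 240 mL/cup = 2160 mL
quinoa: 6 tbsp × 8 ÷ 16 tbsp/cup × 170 g/cup = 510 g
diced carrots: (3 tbsp + 2 tsp = 11/3 tbsp) × 8 ÷ 16 tbsp/cup × 128 g/cup ≈ 235 g
chicken stock: 120 g × 8 ÷ 240 g/cup × 16 tbsp/cup = 64 tbsp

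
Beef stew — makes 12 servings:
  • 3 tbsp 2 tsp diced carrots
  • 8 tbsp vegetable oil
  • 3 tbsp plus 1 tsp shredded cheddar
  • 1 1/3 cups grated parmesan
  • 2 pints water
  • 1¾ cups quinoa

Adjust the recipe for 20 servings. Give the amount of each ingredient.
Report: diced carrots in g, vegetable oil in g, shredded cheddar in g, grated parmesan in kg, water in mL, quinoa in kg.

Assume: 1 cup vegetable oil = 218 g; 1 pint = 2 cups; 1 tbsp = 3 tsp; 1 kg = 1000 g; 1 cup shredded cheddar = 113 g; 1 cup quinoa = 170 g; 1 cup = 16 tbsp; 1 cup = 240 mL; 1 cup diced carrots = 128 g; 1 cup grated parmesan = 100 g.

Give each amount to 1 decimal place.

diced carrots: 48.9 g; vegetable oil: 181.7 g; shredded cheddar: 39.2 g; grated parmesan: 0.2 kg; water: 1600.0 mL; quinoa: 0.5 kg

Scaling factor: 20/12 = 5/3.
diced carrots: (3 tbsp + 2 tsp = 11/3 tbsp) × 5/3 ÷ 16 tbsp/cup × 128 g/cup ≈ 48.9 g
vegetable oil: 8 tbsp × 5/3 ÷ 16 tbsp/cup × 218 g/cup ≈ 181.7 g
shredded cheddar: (3 tbsp + 1 tsp = 10/3 tbsp) × 5/3 ÷ 16 tbsp/cup × 113 g/cup ≈ 39.2 g
grated parmesan: 4/3 cup × 5/3 × 100 g/cup ÷ 1000 g/kg ≈ 0.2 kg
water: 2 pint × 5/3 × 2 cup/pint × 240 mL/cup = 1600.0 mL
quinoa: 1.75 cup × 5/3 × 170 g/cup ÷ 1000 g/kg ≈ 0.5 kg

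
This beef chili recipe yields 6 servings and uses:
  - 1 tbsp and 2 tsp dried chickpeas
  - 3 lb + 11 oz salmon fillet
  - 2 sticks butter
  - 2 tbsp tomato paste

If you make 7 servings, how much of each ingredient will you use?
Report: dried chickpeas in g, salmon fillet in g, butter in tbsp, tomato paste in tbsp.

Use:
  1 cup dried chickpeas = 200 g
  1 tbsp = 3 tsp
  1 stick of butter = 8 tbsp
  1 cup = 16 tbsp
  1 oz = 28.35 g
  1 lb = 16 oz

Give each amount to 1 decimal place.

dried chickpeas: 24.3 g; salmon fillet: 1951.4 g; butter: 18.7 tbsp; tomato paste: 2.3 tbsp

Scaling factor: 7/6.
dried chickpeas: (1 tbsp + 2 tsp = 5/3 tbsp) × 7/6 ÷ 16 tbsp/cup × 200 g/cup ≈ 24.3 g
salmon fillet: (3 lb + 11 oz = 3.6875 lb) × 7/6 × 16 oz/lb × 28.35 g/oz ≈ 1951.4 g
butter: 2 stick × 7/6 × 8 tbsp/stick ≈ 18.7 tbsp
tomato paste: 2 tbsp × 7/6 ≈ 2.3 tbsp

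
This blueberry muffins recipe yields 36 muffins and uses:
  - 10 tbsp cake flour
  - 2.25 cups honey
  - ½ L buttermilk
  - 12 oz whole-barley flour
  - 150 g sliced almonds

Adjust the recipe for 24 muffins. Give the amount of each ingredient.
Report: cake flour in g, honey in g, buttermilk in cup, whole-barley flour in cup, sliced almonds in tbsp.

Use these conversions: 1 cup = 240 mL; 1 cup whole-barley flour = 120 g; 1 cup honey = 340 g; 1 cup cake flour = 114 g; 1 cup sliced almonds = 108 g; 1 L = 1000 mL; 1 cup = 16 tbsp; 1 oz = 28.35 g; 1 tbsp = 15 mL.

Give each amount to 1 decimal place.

cake flour: 47.5 g; honey: 510.0 g; buttermilk: 1.4 cup; whole-barley flour: 1.9 cup; sliced almonds: 14.8 tbsp

Scaling factor: 24/36 = 2/3.
cake flour: 10 tbsp × 2/3 ÷ 16 tbsp/cup × 114 g/cup = 47.5 g
honey: 2.25 cup × 2/3 × 340 g/cup = 510.0 g
buttermilk: 0.5 L × 2/3 × 1000 mL/L ÷ 240 mL/cup ≈ 1.4 cup
whole-barley flour: 12 oz × 2/3 × 28.35 g/oz ÷ 120 g/cup ≈ 1.9 cup
sliced almonds: 150 g × 2/3 ÷ 108 g/cup × 16 tbsp/cup ≈ 14.8 tbsp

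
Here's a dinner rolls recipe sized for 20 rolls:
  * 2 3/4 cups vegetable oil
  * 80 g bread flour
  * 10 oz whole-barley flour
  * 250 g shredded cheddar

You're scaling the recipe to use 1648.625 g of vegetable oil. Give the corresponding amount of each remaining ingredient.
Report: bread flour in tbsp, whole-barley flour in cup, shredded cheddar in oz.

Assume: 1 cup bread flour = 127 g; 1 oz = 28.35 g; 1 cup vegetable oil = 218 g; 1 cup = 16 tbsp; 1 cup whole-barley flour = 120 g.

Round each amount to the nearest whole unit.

bread flour: 28 tbsp; whole-barley flour: 6 cup; shredded cheddar: 24 oz

The original recipe has 599.5 g of vegetable oil, so the scaling factor is 1648.625 ÷ 599.5 = 11/4 = 2.75.
bread flour: 80 g × 11/4 ÷ 127 g/cup × 16 tbsp/cup ≈ 28 tbsp
whole-barley flour: 10 oz × 11/4 × 28.35 g/oz ÷ 120 g/cup ≈ 6 cup
shredded cheddar: 250 g × 11/4 ÷ 28.35 g/oz ≈ 24 oz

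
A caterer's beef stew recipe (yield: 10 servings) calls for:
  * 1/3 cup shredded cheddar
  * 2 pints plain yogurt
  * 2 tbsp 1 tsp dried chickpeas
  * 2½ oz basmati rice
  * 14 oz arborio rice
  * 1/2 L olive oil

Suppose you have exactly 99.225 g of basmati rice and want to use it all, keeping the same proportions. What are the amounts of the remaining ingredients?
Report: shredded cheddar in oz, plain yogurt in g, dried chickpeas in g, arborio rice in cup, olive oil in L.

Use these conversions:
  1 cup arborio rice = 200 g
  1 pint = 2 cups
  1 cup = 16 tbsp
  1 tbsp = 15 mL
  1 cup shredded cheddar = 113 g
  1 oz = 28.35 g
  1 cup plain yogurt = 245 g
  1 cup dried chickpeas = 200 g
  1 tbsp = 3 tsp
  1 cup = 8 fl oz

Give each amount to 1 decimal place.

The original recipe has 70.875 g of basmati rice, so the scaling factor is 99.225 ÷ 70.875 = 7/5 = 1.4.
shredded cheddar: 1/3 cup × 7/5 × 113 g/cup ÷ 28.35 g/oz ≈ 1.9 oz
plain yogurt: 2 pint × 7/5 × 2 cup/pint × 245 g/cup = 1372.0 g
dried chickpeas: (2 tbsp + 1 tsp = 7/3 tbsp) × 7/5 ÷ 16 tbsp/cup × 200 g/cup ≈ 40.8 g
arborio rice: 14 oz × 7/5 × 28.35 g/oz ÷ 200 g/cup ≈ 2.8 cup
olive oil: 0.5 L × 7/5 = 0.7 L

shredded cheddar: 1.9 oz; plain yogurt: 1372.0 g; dried chickpeas: 40.8 g; arborio rice: 2.8 cup; olive oil: 0.7 L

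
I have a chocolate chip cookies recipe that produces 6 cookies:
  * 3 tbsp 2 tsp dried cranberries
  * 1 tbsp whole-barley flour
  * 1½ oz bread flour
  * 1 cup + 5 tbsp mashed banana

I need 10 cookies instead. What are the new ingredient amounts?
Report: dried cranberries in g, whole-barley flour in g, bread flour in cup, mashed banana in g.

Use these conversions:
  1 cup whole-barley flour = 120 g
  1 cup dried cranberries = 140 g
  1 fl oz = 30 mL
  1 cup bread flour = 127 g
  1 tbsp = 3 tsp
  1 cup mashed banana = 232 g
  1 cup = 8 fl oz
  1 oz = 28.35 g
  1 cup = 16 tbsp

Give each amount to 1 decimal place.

Scaling factor: 10/6 = 5/3.
dried cranberries: (3 tbsp + 2 tsp = 11/3 tbsp) × 5/3 ÷ 16 tbsp/cup × 140 g/cup ≈ 53.5 g
whole-barley flour: 1 tbsp × 5/3 ÷ 16 tbsp/cup × 120 g/cup = 12.5 g
bread flour: 1.5 oz × 5/3 × 28.35 g/oz ÷ 127 g/cup ≈ 0.6 cup
mashed banana: (1 cup + 5 tbsp = 1.3125 cup) × 5/3 × 232 g/cup = 507.5 g

dried cranberries: 53.5 g; whole-barley flour: 12.5 g; bread flour: 0.6 cup; mashed banana: 507.5 g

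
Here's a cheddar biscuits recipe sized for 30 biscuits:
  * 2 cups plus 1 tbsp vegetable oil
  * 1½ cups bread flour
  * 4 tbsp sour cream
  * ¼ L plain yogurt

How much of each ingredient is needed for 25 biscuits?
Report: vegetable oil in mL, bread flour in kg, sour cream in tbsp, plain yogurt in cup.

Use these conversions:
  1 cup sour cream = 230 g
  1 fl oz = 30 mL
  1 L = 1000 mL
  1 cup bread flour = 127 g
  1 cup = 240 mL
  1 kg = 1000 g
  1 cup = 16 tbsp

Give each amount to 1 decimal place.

vegetable oil: 412.5 mL; bread flour: 0.2 kg; sour cream: 3.3 tbsp; plain yogurt: 0.9 cup

Scaling factor: 25/30 = 5/6.
vegetable oil: (2 cup + 1 tbsp = 2.0625 cup) × 5/6 × 240 mL/cup = 412.5 mL
bread flour: 1.5 cup × 5/6 × 127 g/cup ÷ 1000 g/kg ≈ 0.2 kg
sour cream: 4 tbsp × 5/6 ≈ 3.3 tbsp
plain yogurt: 0.25 L × 5/6 × 1000 mL/L ÷ 240 mL/cup ≈ 0.9 cup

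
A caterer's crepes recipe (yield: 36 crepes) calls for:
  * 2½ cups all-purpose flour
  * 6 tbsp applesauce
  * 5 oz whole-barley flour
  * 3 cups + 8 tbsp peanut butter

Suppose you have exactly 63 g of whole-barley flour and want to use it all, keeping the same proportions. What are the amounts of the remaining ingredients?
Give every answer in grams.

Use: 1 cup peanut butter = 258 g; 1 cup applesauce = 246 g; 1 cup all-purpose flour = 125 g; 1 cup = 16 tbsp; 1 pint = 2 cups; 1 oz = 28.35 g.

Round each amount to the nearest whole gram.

all-purpose flour: 139 g; applesauce: 41 g; peanut butter: 401 g

The original recipe has 141.75 g of whole-barley flour, so the scaling factor is 63 ÷ 141.75 = 4/9.
all-purpose flour: 2.5 cup × 4/9 × 125 g/cup ≈ 139 g
applesauce: 6 tbsp × 4/9 ÷ 16 tbsp/cup × 246 g/cup = 41 g
peanut butter: (3 cup + 8 tbsp = 3.5 cup) × 4/9 × 258 g/cup ≈ 401 g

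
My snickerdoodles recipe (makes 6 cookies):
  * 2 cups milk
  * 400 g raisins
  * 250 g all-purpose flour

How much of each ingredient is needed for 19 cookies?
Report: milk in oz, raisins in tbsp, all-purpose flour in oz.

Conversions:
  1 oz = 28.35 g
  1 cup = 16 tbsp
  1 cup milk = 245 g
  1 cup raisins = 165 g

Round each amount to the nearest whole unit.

milk: 55 oz; raisins: 123 tbsp; all-purpose flour: 28 oz

Scaling factor: 19/6.
milk: 2 cup × 19/6 × 245 g/cup ÷ 28.35 g/oz ≈ 55 oz
raisins: 400 g × 19/6 ÷ 165 g/cup × 16 tbsp/cup ≈ 123 tbsp
all-purpose flour: 250 g × 19/6 ÷ 28.35 g/oz ≈ 28 oz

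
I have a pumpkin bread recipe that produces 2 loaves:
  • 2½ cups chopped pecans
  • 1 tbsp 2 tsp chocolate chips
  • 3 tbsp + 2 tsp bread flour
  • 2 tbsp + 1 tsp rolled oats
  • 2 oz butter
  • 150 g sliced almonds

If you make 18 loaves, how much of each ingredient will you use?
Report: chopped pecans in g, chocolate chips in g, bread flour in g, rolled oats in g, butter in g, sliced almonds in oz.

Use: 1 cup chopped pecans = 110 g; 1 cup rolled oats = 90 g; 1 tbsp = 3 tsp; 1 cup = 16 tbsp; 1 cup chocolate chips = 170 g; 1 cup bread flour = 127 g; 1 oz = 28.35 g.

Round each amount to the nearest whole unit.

Scaling factor: 18/2 = 9.
chopped pecans: 2.5 cup × 9 × 110 g/cup = 2475 g
chocolate chips: (1 tbsp + 2 tsp = 5/3 tbsp) × 9 ÷ 16 tbsp/cup × 170 g/cup ≈ 159 g
bread flour: (3 tbsp + 2 tsp = 11/3 tbsp) × 9 ÷ 16 tbsp/cup × 127 g/cup ≈ 262 g
rolled oats: (2 tbsp + 1 tsp = 7/3 tbsp) × 9 ÷ 16 tbsp/cup × 90 g/cup ≈ 118 g
butter: 2 oz × 9 × 28.35 g/oz ≈ 510 g
sliced almonds: 150 g × 9 ÷ 28.35 g/oz ≈ 48 oz

chopped pecans: 2475 g; chocolate chips: 159 g; bread flour: 262 g; rolled oats: 118 g; butter: 510 g; sliced almonds: 48 oz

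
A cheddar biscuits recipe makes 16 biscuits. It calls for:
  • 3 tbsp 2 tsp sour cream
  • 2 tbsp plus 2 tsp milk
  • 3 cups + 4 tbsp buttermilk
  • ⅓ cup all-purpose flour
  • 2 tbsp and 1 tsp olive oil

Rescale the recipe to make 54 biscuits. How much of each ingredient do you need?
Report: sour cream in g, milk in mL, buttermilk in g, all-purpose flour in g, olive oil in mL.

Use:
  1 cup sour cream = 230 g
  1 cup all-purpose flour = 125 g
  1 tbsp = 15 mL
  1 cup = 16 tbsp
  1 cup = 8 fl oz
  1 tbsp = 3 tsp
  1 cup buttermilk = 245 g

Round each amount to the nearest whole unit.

Scaling factor: 54/16 = 27/8 = 3.375.
sour cream: (3 tbsp + 2 tsp = 11/3 tbsp) × 27/8 ÷ 16 tbsp/cup × 230 g/cup ≈ 178 g
milk: (2 tbsp + 2 tsp = 8/3 tbsp) × 27/8 × 15 mL/tbsp = 135 mL
buttermilk: (3 cup + 4 tbsp = 3.25 cup) × 27/8 × 245 g/cup ≈ 2687 g
all-purpose flour: 1/3 cup × 27/8 × 125 g/cup ≈ 141 g
olive oil: (2 tbsp + 1 tsp = 7/3 tbsp) × 27/8 × 15 mL/tbsp ≈ 118 mL

sour cream: 178 g; milk: 135 mL; buttermilk: 2687 g; all-purpose flour: 141 g; olive oil: 118 mL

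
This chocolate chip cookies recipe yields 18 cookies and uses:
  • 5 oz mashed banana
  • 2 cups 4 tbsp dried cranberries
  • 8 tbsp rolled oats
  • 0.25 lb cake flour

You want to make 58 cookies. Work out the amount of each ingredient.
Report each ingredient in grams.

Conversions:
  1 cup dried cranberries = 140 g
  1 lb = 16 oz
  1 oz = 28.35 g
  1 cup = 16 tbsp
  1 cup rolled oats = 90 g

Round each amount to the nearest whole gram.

Scaling factor: 58/18 = 29/9.
mashed banana: 5 oz × 29/9 × 28.35 g/oz ≈ 457 g
dried cranberries: (2 cup + 4 tbsp = 2.25 cup) × 29/9 × 140 g/cup = 1015 g
rolled oats: 8 tbsp × 29/9 ÷ 16 tbsp/cup × 90 g/cup = 145 g
cake flour: 0.25 lb × 29/9 × 16 oz/lb × 28.35 g/oz ≈ 365 g

mashed banana: 457 g; dried cranberries: 1015 g; rolled oats: 145 g; cake flour: 365 g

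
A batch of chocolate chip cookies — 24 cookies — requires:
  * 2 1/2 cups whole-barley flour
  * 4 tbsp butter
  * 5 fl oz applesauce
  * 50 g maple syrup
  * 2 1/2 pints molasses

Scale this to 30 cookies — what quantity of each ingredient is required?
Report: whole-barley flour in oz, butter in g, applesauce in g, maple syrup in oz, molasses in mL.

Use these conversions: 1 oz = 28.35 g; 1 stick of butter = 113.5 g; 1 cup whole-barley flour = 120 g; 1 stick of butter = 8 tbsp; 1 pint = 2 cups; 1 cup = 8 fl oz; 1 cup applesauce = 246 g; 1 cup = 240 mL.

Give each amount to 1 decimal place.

whole-barley flour: 13.2 oz; butter: 70.9 g; applesauce: 192.2 g; maple syrup: 2.2 oz; molasses: 1500.0 mL

Scaling factor: 30/24 = 5/4 = 1.25.
whole-barley flour: 2.5 cup × 5/4 × 120 g/cup ÷ 28.35 g/oz ≈ 13.2 oz
butter: 4 tbsp × 5/4 ÷ 8 tbsp/stick × 113.5 g/stick ≈ 70.9 g
applesauce: 5 fl oz × 5/4 ÷ 8 fl oz/cup × 246 g/cup ≈ 192.2 g
maple syrup: 50 g × 5/4 ÷ 28.35 g/oz ≈ 2.2 oz
molasses: 2.5 pint × 5/4 × 2 cup/pint × 240 mL/cup = 1500.0 mL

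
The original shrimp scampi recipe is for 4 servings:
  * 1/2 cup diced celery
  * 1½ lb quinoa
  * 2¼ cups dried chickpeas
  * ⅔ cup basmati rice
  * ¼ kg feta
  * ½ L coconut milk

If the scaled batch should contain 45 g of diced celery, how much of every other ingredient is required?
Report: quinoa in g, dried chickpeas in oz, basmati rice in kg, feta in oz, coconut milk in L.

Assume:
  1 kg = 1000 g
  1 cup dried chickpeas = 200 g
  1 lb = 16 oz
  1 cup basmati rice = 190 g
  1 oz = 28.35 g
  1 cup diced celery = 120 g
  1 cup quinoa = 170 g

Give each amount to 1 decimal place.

The original recipe has 60 g of diced celery, so the scaling factor is 45 ÷ 60 = 3/4 = 0.75.
quinoa: 1.5 lb × 3/4 × 16 oz/lb × 28.35 g/oz = 510.3 g
dried chickpeas: 2.25 cup × 3/4 × 200 g/cup ÷ 28.35 g/oz ≈ 11.9 oz
basmati rice: 2/3 cup × 3/4 × 190 g/cup ÷ 1000 g/kg ≈ 0.1 kg
feta: 0.25 kg × 3/4 × 1000 g/kg ÷ 28.35 g/oz ≈ 6.6 oz
coconut milk: 0.5 L × 3/4 ≈ 0.4 L

quinoa: 510.3 g; dried chickpeas: 11.9 oz; basmati rice: 0.1 kg; feta: 6.6 oz; coconut milk: 0.4 L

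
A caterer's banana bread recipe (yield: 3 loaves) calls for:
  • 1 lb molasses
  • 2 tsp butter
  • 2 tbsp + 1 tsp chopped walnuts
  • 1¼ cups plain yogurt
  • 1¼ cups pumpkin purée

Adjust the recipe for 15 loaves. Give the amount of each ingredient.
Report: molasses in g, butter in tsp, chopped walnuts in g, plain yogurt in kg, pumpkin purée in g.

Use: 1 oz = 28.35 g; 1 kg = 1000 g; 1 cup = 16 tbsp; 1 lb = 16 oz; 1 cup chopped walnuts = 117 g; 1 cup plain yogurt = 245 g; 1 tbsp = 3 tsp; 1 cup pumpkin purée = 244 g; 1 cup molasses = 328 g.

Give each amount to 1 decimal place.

Scaling factor: 15/3 = 5.
molasses: 1 lb × 5 × 16 oz/lb × 28.35 g/oz = 2268.0 g
butter: 2 tsp × 5 = 10.0 tsp
chopped walnuts: (2 tbsp + 1 tsp = 7/3 tbsp) × 5 ÷ 16 tbsp/cup × 117 g/cup ≈ 85.3 g
plain yogurt: 1.25 cup × 5 × 245 g/cup ÷ 1000 g/kg ≈ 1.5 kg
pumpkin purée: 1.25 cup × 5 × 244 g/cup = 1525.0 g

molasses: 2268.0 g; butter: 10.0 tsp; chopped walnuts: 85.3 g; plain yogurt: 1.5 kg; pumpkin purée: 1525.0 g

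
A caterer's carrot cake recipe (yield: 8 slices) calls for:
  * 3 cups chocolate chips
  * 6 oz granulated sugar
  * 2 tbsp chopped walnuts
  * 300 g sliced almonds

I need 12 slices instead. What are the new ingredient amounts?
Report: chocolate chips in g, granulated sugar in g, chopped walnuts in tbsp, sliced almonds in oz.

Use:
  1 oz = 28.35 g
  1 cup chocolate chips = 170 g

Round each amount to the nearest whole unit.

chocolate chips: 765 g; granulated sugar: 255 g; chopped walnuts: 3 tbsp; sliced almonds: 16 oz

Scaling factor: 12/8 = 3/2 = 1.5.
chocolate chips: 3 cup × 3/2 × 170 g/cup = 765 g
granulated sugar: 6 oz × 3/2 × 28.35 g/oz ≈ 255 g
chopped walnuts: 2 tbsp × 3/2 = 3 tbsp
sliced almonds: 300 g × 3/2 ÷ 28.35 g/oz ≈ 16 oz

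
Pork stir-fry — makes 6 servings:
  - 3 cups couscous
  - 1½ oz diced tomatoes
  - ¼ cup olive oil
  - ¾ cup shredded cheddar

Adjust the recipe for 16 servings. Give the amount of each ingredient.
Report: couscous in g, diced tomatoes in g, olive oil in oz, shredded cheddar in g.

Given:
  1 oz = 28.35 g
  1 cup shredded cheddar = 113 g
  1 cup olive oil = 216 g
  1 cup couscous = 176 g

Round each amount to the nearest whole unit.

Scaling factor: 16/6 = 8/3.
couscous: 3 cup × 8/3 × 176 g/cup = 1408 g
diced tomatoes: 1.5 oz × 8/3 × 28.35 g/oz ≈ 113 g
olive oil: 0.25 cup × 8/3 × 216 g/cup ÷ 28.35 g/oz ≈ 5 oz
shredded cheddar: 0.75 cup × 8/3 × 113 g/cup = 226 g

couscous: 1408 g; diced tomatoes: 113 g; olive oil: 5 oz; shredded cheddar: 226 g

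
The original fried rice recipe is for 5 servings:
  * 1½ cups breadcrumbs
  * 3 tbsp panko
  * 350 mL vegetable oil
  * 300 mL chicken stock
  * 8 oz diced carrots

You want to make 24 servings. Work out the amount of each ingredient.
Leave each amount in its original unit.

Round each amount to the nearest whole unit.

Scaling factor: 24/5 = 4.8.
breadcrumbs: 1.5 cup × 24/5 ≈ 7 cup
panko: 3 tbsp × 24/5 ≈ 14 tbsp
vegetable oil: 350 mL × 24/5 = 1680 mL
chicken stock: 300 mL × 24/5 = 1440 mL
diced carrots: 8 oz × 24/5 ≈ 38 oz

breadcrumbs: 7 cup; panko: 14 tbsp; vegetable oil: 1680 mL; chicken stock: 1440 mL; diced carrots: 38 oz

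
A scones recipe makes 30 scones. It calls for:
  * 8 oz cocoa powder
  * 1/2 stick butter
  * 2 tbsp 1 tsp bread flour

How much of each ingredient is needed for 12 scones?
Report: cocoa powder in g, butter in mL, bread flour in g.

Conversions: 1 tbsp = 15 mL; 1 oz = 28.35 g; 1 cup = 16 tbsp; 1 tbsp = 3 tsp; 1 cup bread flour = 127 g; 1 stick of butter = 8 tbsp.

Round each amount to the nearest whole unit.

cocoa powder: 91 g; butter: 24 mL; bread flour: 7 g

Scaling factor: 12/30 = 2/5 = 0.4.
cocoa powder: 8 oz × 2/5 × 28.35 g/oz ≈ 91 g
butter: 0.5 stick × 2/5 × 8 tbsp/stick × 15 mL/tbsp = 24 mL
bread flour: (2 tbsp + 1 tsp = 7/3 tbsp) × 2/5 ÷ 16 tbsp/cup × 127 g/cup ≈ 7 g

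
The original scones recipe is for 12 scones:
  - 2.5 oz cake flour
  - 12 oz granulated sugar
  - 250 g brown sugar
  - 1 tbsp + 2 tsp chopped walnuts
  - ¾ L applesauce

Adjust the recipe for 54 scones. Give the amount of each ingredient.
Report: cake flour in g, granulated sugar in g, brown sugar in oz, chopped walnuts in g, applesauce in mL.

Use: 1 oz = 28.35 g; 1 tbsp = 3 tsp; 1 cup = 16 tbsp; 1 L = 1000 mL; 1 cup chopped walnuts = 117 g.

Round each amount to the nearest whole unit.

Scaling factor: 54/12 = 9/2 = 4.5.
cake flour: 2.5 oz × 9/2 × 28.35 g/oz ≈ 319 g
granulated sugar: 12 oz × 9/2 × 28.35 g/oz ≈ 1531 g
brown sugar: 250 g × 9/2 ÷ 28.35 g/oz ≈ 40 oz
chopped walnuts: (1 tbsp + 2 tsp = 5/3 tbsp) × 9/2 ÷ 16 tbsp/cup × 117 g/cup ≈ 55 g
applesauce: 0.75 L × 9/2 × 1000 mL/L = 3375 mL

cake flour: 319 g; granulated sugar: 1531 g; brown sugar: 40 oz; chopped walnuts: 55 g; applesauce: 3375 mL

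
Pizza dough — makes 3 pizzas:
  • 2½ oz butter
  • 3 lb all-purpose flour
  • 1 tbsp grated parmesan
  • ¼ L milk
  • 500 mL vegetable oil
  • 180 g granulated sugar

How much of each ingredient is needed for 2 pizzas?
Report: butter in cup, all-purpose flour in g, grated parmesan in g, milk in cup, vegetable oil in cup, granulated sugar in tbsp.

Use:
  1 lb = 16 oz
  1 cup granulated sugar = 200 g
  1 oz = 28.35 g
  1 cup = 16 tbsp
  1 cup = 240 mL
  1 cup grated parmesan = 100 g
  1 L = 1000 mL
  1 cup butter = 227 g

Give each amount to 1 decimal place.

Scaling factor: 2/3.
butter: 2.5 oz × 2/3 × 28.35 g/oz ÷ 227 g/cup ≈ 0.2 cup
all-purpose flour: 3 lb × 2/3 × 16 oz/lb × 28.35 g/oz = 907.2 g
grated parmesan: 1 tbsp × 2/3 ÷ 16 tbsp/cup × 100 g/cup ≈ 4.2 g
milk: 0.25 L × 2/3 × 1000 mL/L ÷ 240 mL/cup ≈ 0.7 cup
vegetable oil: 500 mL × 2/3 ÷ 240 mL/cup ≈ 1.4 cup
granulated sugar: 180 g × 2/3 ÷ 200 g/cup × 16 tbsp/cup = 9.6 tbsp

butter: 0.2 cup; all-purpose flour: 907.2 g; grated parmesan: 4.2 g; milk: 0.7 cup; vegetable oil: 1.4 cup; granulated sugar: 9.6 tbsp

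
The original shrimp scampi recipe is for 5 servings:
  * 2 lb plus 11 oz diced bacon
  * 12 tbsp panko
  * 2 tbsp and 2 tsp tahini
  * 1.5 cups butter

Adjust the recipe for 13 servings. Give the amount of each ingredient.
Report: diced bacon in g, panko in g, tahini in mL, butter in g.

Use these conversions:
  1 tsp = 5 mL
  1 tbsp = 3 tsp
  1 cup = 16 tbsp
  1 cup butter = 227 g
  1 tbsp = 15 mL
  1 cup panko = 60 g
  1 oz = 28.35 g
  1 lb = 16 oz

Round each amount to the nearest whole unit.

Scaling factor: 13/5 = 2.6.
diced bacon: (2 lb + 11 oz = 2.6875 lb) × 13/5 × 16 oz/lb × 28.35 g/oz ≈ 3170 g
panko: 12 tbsp × 13/5 ÷ 16 tbsp/cup × 60 g/cup = 117 g
tahini: (2 tbsp + 2 tsp = 8/3 tbsp) × 13/5 × 15 mL/tbsp = 104 mL
butter: 1.5 cup × 13/5 × 227 g/cup ≈ 885 g

diced bacon: 3170 g; panko: 117 g; tahini: 104 mL; butter: 885 g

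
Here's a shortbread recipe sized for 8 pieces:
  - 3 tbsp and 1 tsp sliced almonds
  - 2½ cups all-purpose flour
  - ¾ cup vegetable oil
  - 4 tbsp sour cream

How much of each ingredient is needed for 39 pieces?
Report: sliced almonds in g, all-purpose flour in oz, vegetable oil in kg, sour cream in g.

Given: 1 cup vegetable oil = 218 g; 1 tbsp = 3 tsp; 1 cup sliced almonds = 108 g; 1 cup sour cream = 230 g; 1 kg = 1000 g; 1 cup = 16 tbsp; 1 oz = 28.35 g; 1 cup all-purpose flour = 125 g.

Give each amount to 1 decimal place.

Scaling factor: 39/8 = 4.875.
sliced almonds: (3 tbsp + 1 tsp = 10/3 tbsp) × 39/8 ÷ 16 tbsp/cup × 108 g/cup ≈ 109.7 g
all-purpose flour: 2.5 cup × 39/8 × 125 g/cup ÷ 28.35 g/oz ≈ 53.7 oz
vegetable oil: 0.75 cup × 39/8 × 218 g/cup ÷ 1000 g/kg ≈ 0.8 kg
sour cream: 4 tbsp × 39/8 ÷ 16 tbsp/cup × 230 g/cup ≈ 280.3 g

sliced almonds: 109.7 g; all-purpose flour: 53.7 oz; vegetable oil: 0.8 kg; sour cream: 280.3 g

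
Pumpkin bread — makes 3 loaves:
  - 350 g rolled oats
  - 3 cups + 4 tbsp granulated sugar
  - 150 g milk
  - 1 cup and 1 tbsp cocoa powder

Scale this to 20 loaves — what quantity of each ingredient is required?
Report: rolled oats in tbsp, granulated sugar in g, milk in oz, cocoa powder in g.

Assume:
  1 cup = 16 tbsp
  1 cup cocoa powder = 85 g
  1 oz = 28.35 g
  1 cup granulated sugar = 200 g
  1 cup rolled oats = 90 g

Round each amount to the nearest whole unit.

rolled oats: 415 tbsp; granulated sugar: 4333 g; milk: 35 oz; cocoa powder: 602 g

Scaling factor: 20/3.
rolled oats: 350 g × 20/3 ÷ 90 g/cup × 16 tbsp/cup ≈ 415 tbsp
granulated sugar: (3 cup + 4 tbsp = 3.25 cup) × 20/3 × 200 g/cup ≈ 4333 g
milk: 150 g × 20/3 ÷ 28.35 g/oz ≈ 35 oz
cocoa powder: (1 cup + 1 tbsp = 1.0625 cup) × 20/3 × 85 g/cup ≈ 602 g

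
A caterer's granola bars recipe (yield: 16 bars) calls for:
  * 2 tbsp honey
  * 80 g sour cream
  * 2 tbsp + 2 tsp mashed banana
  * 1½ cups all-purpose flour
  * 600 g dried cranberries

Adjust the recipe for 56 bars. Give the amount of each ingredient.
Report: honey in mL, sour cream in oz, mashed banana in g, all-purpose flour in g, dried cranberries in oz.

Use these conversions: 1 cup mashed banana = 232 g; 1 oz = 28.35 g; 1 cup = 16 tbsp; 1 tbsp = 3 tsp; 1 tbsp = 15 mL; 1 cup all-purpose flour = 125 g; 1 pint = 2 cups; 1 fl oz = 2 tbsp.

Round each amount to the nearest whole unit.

Scaling factor: 56/16 = 7/2 = 3.5.
honey: 2 tbsp × 7/2 × 15 mL/tbsp = 105 mL
sour cream: 80 g × 7/2 ÷ 28.35 g/oz ≈ 10 oz
mashed banana: (2 tbsp + 2 tsp = 8/3 tbsp) × 7/2 ÷ 16 tbsp/cup × 232 g/cup ≈ 135 g
all-purpose flour: 1.5 cup × 7/2 × 125 g/cup ≈ 656 g
dried cranberries: 600 g × 7/2 ÷ 28.35 g/oz ≈ 74 oz

honey: 105 mL; sour cream: 10 oz; mashed banana: 135 g; all-purpose flour: 656 g; dried cranberries: 74 oz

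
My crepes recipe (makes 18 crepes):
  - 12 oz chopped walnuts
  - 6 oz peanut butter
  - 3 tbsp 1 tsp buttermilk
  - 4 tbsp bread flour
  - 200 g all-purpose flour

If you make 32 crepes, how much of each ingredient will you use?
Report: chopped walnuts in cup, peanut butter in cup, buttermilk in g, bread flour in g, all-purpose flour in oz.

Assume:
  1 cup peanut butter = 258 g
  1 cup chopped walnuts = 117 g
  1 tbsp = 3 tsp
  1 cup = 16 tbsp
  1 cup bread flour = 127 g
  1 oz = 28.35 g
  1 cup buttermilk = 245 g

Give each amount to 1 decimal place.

Scaling factor: 32/18 = 16/9.
chopped walnuts: 12 oz × 16/9 × 28.35 g/oz ÷ 117 g/cup ≈ 5.2 cup
peanut butter: 6 oz × 16/9 × 28.35 g/oz ÷ 258 g/cup ≈ 1.2 cup
buttermilk: (3 tbsp + 1 tsp = 10/3 tbsp) × 16/9 ÷ 16 tbsp/cup × 245 g/cup ≈ 90.7 g
bread flour: 4 tbsp × 16/9 ÷ 16 tbsp/cup × 127 g/cup ≈ 56.4 g
all-purpose flour: 200 g × 16/9 ÷ 28.35 g/oz ≈ 12.5 oz

chopped walnuts: 5.2 cup; peanut butter: 1.2 cup; buttermilk: 90.7 g; bread flour: 56.4 g; all-purpose flour: 12.5 oz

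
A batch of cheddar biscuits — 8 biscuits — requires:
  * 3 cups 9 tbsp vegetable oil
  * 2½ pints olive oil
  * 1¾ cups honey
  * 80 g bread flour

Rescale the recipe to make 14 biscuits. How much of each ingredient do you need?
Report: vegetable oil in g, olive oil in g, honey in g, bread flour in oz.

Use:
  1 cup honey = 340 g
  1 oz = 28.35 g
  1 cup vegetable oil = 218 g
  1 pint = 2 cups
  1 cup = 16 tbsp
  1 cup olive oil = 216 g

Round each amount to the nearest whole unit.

vegetable oil: 1359 g; olive oil: 1890 g; honey: 1041 g; bread flour: 5 oz

Scaling factor: 14/8 = 7/4 = 1.75.
vegetable oil: (3 cup + 9 tbsp = 3.5625 cup) × 7/4 × 218 g/cup ≈ 1359 g
olive oil: 2.5 pint × 7/4 × 2 cup/pint × 216 g/cup = 1890 g
honey: 1.75 cup × 7/4 × 340 g/cup ≈ 1041 g
bread flour: 80 g × 7/4 ÷ 28.35 g/oz ≈ 5 oz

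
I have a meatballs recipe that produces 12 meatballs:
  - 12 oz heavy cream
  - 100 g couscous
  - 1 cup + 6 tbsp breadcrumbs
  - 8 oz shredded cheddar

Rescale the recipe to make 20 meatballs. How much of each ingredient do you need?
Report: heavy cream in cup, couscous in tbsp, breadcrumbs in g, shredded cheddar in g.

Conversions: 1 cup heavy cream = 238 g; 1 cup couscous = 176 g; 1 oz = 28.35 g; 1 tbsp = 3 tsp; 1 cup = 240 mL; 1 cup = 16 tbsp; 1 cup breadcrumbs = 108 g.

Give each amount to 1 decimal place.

heavy cream: 2.4 cup; couscous: 15.2 tbsp; breadcrumbs: 247.5 g; shredded cheddar: 378.0 g

Scaling factor: 20/12 = 5/3.
heavy cream: 12 oz × 5/3 × 28.35 g/oz ÷ 238 g/cup ≈ 2.4 cup
couscous: 100 g × 5/3 ÷ 176 g/cup × 16 tbsp/cup ≈ 15.2 tbsp
breadcrumbs: (1 cup + 6 tbsp = 1.375 cup) × 5/3 × 108 g/cup = 247.5 g
shredded cheddar: 8 oz × 5/3 × 28.35 g/oz = 378.0 g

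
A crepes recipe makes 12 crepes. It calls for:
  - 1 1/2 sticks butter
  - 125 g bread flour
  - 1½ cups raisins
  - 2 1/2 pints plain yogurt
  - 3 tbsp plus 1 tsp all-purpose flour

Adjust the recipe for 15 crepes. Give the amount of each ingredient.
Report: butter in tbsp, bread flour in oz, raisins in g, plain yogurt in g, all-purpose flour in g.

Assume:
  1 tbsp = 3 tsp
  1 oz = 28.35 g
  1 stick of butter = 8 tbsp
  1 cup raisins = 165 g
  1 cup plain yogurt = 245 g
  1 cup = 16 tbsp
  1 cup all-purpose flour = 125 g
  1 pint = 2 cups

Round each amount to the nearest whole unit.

butter: 15 tbsp; bread flour: 6 oz; raisins: 309 g; plain yogurt: 1531 g; all-purpose flour: 33 g

Scaling factor: 15/12 = 5/4 = 1.25.
butter: 1.5 stick × 5/4 × 8 tbsp/stick = 15 tbsp
bread flour: 125 g × 5/4 ÷ 28.35 g/oz ≈ 6 oz
raisins: 1.5 cup × 5/4 × 165 g/cup ≈ 309 g
plain yogurt: 2.5 pint × 5/4 × 2 cup/pint × 245 g/cup ≈ 1531 g
all-purpose flour: (3 tbsp + 1 tsp = 10/3 tbsp) × 5/4 ÷ 16 tbsp/cup × 125 g/cup ≈ 33 g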